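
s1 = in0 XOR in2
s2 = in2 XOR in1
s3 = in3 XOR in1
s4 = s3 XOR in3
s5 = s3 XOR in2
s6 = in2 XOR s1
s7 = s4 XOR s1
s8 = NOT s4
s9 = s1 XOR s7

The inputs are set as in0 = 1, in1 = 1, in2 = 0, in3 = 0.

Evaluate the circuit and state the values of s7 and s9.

s1 = in0 XOR in2 = 1 XOR 0 = 1
s3 = in3 XOR in1 = 0 XOR 1 = 1
s4 = s3 XOR in3 = 1 XOR 0 = 1
s7 = s4 XOR s1 = 1 XOR 1 = 0
s9 = s1 XOR s7 = 1 XOR 0 = 1

s7 = 0, s9 = 1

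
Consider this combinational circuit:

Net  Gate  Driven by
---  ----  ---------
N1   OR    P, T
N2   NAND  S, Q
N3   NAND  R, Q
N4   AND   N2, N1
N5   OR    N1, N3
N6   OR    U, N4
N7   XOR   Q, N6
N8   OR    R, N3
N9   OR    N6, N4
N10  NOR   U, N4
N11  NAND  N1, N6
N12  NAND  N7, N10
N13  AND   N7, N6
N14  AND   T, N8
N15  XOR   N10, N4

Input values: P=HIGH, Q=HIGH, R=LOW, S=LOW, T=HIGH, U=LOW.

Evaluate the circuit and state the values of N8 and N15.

N1 = P OR T = HIGH OR HIGH = HIGH
N2 = S NAND Q = LOW NAND HIGH = HIGH
N3 = R NAND Q = LOW NAND HIGH = HIGH
N4 = N2 AND N1 = HIGH AND HIGH = HIGH
N8 = R OR N3 = LOW OR HIGH = HIGH
N10 = U NOR N4 = LOW NOR HIGH = LOW
N15 = N10 XOR N4 = LOW XOR HIGH = HIGH

N8 = HIGH, N15 = HIGH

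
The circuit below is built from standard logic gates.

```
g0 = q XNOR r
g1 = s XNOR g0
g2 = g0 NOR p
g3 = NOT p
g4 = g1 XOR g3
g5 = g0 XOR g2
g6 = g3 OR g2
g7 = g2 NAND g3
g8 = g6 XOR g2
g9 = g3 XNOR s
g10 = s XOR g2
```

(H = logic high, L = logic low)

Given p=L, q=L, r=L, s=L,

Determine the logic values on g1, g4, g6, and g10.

g0 = q XNOR r = L XNOR L = H
g1 = s XNOR g0 = L XNOR H = L
g2 = g0 NOR p = H NOR L = L
g3 = NOT p = NOT L = H
g4 = g1 XOR g3 = L XOR H = H
g6 = g3 OR g2 = H OR L = H
g10 = s XOR g2 = L XOR L = L

g1 = L; g4 = H; g6 = H; g10 = L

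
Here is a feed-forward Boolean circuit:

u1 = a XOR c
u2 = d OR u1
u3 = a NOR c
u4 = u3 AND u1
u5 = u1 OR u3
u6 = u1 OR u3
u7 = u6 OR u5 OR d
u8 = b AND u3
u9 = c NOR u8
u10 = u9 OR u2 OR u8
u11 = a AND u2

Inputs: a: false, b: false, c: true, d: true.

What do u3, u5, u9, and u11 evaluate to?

u3 = false, u5 = true, u9 = false, u11 = false

u1 = a XOR c = false XOR true = true
u2 = d OR u1 = true OR true = true
u3 = a NOR c = false NOR true = false
u5 = u1 OR u3 = true OR false = true
u8 = b AND u3 = false AND false = false
u9 = c NOR u8 = true NOR false = false
u11 = a AND u2 = false AND true = false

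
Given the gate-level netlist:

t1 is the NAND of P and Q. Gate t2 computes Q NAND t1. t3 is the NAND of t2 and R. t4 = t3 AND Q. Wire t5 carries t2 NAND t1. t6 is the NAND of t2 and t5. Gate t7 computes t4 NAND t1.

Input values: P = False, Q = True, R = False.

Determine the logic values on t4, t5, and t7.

t1 = P NAND Q = False NAND True = True
t2 = Q NAND t1 = True NAND True = False
t3 = t2 NAND R = False NAND False = True
t4 = t3 AND Q = True AND True = True
t5 = t2 NAND t1 = False NAND True = True
t7 = t4 NAND t1 = True NAND True = False

t4 = True, t5 = True, t7 = False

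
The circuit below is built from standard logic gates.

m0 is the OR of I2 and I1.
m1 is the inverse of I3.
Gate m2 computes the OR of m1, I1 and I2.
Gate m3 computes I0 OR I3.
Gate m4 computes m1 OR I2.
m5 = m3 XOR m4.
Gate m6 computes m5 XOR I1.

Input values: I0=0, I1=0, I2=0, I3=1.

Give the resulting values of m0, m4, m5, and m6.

m0 = 0, m4 = 0, m5 = 1, m6 = 1

m0 = I2 OR I1 = 0 OR 0 = 0
m1 = NOT I3 = NOT 1 = 0
m3 = I0 OR I3 = 0 OR 1 = 1
m4 = m1 OR I2 = 0 OR 0 = 0
m5 = m3 XOR m4 = 1 XOR 0 = 1
m6 = m5 XOR I1 = 1 XOR 0 = 1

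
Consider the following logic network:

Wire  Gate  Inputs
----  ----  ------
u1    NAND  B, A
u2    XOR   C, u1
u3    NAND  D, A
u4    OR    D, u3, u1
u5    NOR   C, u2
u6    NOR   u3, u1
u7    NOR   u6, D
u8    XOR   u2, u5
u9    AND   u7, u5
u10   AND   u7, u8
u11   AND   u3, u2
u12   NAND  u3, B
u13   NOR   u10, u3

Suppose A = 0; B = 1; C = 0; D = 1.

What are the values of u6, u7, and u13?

u6 = 0  u7 = 0  u13 = 0

u1 = B NAND A = 1 NAND 0 = 1
u2 = C XOR u1 = 0 XOR 1 = 1
u3 = D NAND A = 1 NAND 0 = 1
u5 = C NOR u2 = 0 NOR 1 = 0
u6 = u3 NOR u1 = 1 NOR 1 = 0
u7 = u6 NOR D = 0 NOR 1 = 0
u8 = u2 XOR u5 = 1 XOR 0 = 1
u10 = u7 AND u8 = 0 AND 1 = 0
u13 = u10 NOR u3 = 0 NOR 1 = 0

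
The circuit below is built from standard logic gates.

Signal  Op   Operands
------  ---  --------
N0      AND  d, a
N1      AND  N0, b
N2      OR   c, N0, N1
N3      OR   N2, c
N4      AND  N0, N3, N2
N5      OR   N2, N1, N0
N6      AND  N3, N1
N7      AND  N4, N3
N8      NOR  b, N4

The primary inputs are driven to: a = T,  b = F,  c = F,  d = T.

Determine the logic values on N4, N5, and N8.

N4 = T, N5 = T, N8 = F

N0 = d AND a = T AND T = T
N1 = N0 AND b = T AND F = F
N2 = c OR N0 OR N1 = F OR T OR F = T
N3 = N2 OR c = T OR F = T
N4 = N0 AND N3 AND N2 = T AND T AND T = T
N5 = N2 OR N1 OR N0 = T OR F OR T = T
N8 = b NOR N4 = F NOR T = F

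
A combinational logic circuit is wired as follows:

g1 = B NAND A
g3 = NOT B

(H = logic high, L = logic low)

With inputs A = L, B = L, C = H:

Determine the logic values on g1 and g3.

g1 = L NAND L = H
g3 = NOT L = H

g1 = H, g3 = H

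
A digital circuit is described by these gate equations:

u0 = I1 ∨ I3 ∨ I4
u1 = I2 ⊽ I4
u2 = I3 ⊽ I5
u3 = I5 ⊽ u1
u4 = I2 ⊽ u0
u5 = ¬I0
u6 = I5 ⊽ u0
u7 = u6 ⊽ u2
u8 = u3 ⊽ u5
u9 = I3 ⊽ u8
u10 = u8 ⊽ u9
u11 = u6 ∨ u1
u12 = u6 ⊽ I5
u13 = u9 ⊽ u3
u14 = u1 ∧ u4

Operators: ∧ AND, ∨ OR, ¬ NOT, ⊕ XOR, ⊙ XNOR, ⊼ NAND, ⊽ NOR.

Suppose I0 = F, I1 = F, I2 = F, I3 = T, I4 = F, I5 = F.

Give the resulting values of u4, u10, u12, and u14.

u4 = F; u10 = T; u12 = T; u14 = F

u0 = I1 OR I3 OR I4 = F OR T OR F = T
u1 = I2 NOR I4 = F NOR F = T
u3 = I5 NOR u1 = F NOR T = F
u4 = I2 NOR u0 = F NOR T = F
u5 = NOT I0 = NOT F = T
u6 = I5 NOR u0 = F NOR T = F
u8 = u3 NOR u5 = F NOR T = F
u9 = I3 NOR u8 = T NOR F = F
u10 = u8 NOR u9 = F NOR F = T
u12 = u6 NOR I5 = F NOR F = T
u14 = u1 AND u4 = T AND F = F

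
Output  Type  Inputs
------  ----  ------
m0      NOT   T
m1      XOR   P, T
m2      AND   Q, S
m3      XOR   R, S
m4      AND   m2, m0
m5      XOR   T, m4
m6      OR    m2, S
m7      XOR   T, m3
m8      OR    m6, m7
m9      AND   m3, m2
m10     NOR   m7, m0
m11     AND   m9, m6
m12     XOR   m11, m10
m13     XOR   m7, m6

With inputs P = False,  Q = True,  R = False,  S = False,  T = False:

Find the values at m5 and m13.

m5 = False, m13 = False

m0 = NOT T = NOT False = True
m2 = Q AND S = True AND False = False
m3 = R XOR S = False XOR False = False
m4 = m2 AND m0 = False AND True = False
m5 = T XOR m4 = False XOR False = False
m6 = m2 OR S = False OR False = False
m7 = T XOR m3 = False XOR False = False
m13 = m7 XOR m6 = False XOR False = False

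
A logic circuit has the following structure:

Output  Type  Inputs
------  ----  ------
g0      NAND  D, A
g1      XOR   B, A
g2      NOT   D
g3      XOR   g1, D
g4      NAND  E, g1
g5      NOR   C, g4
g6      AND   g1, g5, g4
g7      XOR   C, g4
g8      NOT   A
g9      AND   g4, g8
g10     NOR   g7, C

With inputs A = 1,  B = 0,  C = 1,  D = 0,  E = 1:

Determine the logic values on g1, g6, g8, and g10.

g1 = 1, g6 = 0, g8 = 0, g10 = 0

g1 = B XOR A = 0 XOR 1 = 1
g4 = E NAND g1 = 1 NAND 1 = 0
g5 = C NOR g4 = 1 NOR 0 = 0
g6 = g1 AND g5 AND g4 = 1 AND 0 AND 0 = 0
g7 = C XOR g4 = 1 XOR 0 = 1
g8 = NOT A = NOT 1 = 0
g10 = g7 NOR C = 1 NOR 1 = 0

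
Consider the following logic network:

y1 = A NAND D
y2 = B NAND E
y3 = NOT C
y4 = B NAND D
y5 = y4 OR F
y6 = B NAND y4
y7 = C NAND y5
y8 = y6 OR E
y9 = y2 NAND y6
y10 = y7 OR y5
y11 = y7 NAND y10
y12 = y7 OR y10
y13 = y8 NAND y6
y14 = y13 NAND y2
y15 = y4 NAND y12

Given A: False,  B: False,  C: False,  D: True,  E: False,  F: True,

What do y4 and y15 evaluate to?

y4 = True  y15 = False

y4 = B NAND D = False NAND True = True
y5 = y4 OR F = True OR True = True
y7 = C NAND y5 = False NAND True = True
y10 = y7 OR y5 = True OR True = True
y12 = y7 OR y10 = True OR True = True
y15 = y4 NAND y12 = True NAND True = False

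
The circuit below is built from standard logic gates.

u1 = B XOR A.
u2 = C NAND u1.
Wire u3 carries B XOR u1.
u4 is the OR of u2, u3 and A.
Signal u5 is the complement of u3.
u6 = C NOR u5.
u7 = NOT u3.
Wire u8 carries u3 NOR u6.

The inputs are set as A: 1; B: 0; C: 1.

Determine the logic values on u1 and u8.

u1 = 1  u8 = 0

u1 = B XOR A = 0 XOR 1 = 1
u3 = B XOR u1 = 0 XOR 1 = 1
u5 = NOT u3 = NOT 1 = 0
u6 = C NOR u5 = 1 NOR 0 = 0
u8 = u3 NOR u6 = 1 NOR 0 = 0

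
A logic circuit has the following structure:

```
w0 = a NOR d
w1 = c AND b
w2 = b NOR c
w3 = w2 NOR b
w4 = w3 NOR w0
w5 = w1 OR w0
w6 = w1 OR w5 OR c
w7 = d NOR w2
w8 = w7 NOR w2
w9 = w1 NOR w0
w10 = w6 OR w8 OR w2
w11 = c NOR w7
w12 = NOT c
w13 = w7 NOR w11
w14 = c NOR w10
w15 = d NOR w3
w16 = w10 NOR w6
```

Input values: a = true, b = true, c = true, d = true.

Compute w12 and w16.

w12 = false, w16 = false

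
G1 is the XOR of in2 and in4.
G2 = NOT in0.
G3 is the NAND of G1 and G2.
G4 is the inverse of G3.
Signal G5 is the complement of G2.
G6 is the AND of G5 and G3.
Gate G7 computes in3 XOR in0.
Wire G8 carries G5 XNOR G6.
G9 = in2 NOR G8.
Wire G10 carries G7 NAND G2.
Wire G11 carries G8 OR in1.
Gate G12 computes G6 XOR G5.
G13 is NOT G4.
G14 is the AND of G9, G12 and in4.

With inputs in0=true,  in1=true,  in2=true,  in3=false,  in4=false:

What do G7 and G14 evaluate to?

G1 = in2 XOR in4 = true XOR false = true
G2 = NOT in0 = NOT true = false
G3 = G1 NAND G2 = true NAND false = true
G5 = NOT G2 = NOT false = true
G6 = G5 AND G3 = true AND true = true
G7 = in3 XOR in0 = false XOR true = true
G8 = G5 XNOR G6 = true XNOR true = true
G9 = in2 NOR G8 = true NOR true = false
G12 = G6 XOR G5 = true XOR true = false
G14 = G9 AND G12 AND in4 = false AND false AND false = false

G7 = true, G14 = false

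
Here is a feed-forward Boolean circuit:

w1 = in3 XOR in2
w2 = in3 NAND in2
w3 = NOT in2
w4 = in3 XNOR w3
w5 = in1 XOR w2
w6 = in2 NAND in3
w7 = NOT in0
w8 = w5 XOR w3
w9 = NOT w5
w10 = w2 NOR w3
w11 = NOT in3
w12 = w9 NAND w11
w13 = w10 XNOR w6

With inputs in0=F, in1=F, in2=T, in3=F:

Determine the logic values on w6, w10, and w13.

w6 = T  w10 = F  w13 = F

w2 = in3 NAND in2 = F NAND T = T
w3 = NOT in2 = NOT T = F
w6 = in2 NAND in3 = T NAND F = T
w10 = w2 NOR w3 = T NOR F = F
w13 = w10 XNOR w6 = F XNOR T = F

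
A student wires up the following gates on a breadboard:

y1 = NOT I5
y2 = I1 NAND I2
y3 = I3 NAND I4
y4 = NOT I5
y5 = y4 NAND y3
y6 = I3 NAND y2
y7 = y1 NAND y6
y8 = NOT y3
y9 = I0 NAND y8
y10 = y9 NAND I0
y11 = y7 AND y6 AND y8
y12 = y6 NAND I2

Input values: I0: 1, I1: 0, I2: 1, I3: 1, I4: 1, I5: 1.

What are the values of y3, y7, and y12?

y3 = 0; y7 = 1; y12 = 1

y1 = NOT I5 = NOT 1 = 0
y2 = I1 NAND I2 = 0 NAND 1 = 1
y3 = I3 NAND I4 = 1 NAND 1 = 0
y6 = I3 NAND y2 = 1 NAND 1 = 0
y7 = y1 NAND y6 = 0 NAND 0 = 1
y12 = y6 NAND I2 = 0 NAND 1 = 1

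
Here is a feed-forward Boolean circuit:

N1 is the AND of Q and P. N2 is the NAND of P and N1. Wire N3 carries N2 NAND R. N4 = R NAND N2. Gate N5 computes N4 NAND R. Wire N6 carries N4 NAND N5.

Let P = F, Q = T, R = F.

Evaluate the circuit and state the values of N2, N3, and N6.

N2 = T  N3 = T  N6 = F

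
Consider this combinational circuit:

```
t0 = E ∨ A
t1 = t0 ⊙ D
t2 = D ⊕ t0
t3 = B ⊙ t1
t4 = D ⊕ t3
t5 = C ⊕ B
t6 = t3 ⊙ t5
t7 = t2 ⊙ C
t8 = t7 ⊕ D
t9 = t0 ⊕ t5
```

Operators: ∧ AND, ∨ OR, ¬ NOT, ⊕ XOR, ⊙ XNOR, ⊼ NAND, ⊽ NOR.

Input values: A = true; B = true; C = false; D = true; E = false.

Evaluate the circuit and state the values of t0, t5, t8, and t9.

t0 = E OR A = false OR true = true
t2 = D XOR t0 = true XOR true = false
t5 = C XOR B = false XOR true = true
t7 = t2 XNOR C = false XNOR false = true
t8 = t7 XOR D = true XOR true = false
t9 = t0 XOR t5 = true XOR true = false

t0 = true  t5 = true  t8 = false  t9 = false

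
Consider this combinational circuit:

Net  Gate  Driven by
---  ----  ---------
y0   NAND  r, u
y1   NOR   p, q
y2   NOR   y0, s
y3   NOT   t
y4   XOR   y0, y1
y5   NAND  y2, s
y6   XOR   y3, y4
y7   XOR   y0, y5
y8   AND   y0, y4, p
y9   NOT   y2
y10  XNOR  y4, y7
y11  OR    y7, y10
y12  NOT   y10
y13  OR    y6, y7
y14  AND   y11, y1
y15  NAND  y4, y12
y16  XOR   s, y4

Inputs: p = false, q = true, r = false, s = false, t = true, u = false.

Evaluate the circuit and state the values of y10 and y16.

y10 = false; y16 = true

y0 = r NAND u = false NAND false = true
y1 = p NOR q = false NOR true = false
y2 = y0 NOR s = true NOR false = false
y4 = y0 XOR y1 = true XOR false = true
y5 = y2 NAND s = false NAND false = true
y7 = y0 XOR y5 = true XOR true = false
y10 = y4 XNOR y7 = true XNOR false = false
y16 = s XOR y4 = false XOR true = true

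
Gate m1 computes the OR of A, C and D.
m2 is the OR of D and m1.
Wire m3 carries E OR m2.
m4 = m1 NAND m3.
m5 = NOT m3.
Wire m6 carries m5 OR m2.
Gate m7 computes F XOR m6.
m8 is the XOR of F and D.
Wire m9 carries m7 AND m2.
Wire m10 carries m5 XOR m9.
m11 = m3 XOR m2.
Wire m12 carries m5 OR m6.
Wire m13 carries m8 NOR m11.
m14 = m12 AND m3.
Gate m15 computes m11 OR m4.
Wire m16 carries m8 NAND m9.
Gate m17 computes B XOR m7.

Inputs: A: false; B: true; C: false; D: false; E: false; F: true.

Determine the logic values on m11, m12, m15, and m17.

m11 = false; m12 = true; m15 = true; m17 = true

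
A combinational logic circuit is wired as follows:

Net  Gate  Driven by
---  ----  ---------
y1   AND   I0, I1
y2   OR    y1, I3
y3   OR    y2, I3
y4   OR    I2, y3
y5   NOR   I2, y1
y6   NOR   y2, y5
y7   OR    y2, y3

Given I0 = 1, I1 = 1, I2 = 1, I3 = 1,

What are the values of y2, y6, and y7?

y1 = I0 AND I1 = 1 AND 1 = 1
y2 = y1 OR I3 = 1 OR 1 = 1
y3 = y2 OR I3 = 1 OR 1 = 1
y5 = I2 NOR y1 = 1 NOR 1 = 0
y6 = y2 NOR y5 = 1 NOR 0 = 0
y7 = y2 OR y3 = 1 OR 1 = 1

y2 = 1, y6 = 0, y7 = 1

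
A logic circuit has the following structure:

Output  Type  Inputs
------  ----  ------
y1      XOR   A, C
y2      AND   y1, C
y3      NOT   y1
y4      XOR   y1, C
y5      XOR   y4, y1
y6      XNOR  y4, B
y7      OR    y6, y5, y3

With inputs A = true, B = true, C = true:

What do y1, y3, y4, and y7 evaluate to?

y1 = A XOR C = true XOR true = false
y3 = NOT y1 = NOT false = true
y4 = y1 XOR C = false XOR true = true
y5 = y4 XOR y1 = true XOR false = true
y6 = y4 XNOR B = true XNOR true = true
y7 = y6 OR y5 OR y3 = true OR true OR true = true

y1 = false  y3 = true  y4 = true  y7 = true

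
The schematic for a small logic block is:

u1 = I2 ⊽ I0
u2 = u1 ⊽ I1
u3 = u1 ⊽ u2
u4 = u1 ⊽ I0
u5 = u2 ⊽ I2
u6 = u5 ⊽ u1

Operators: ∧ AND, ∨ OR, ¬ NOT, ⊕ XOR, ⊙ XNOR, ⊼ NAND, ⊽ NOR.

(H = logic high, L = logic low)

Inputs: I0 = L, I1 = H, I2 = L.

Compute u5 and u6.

u5 = H  u6 = L

u1 = I2 NOR I0 = L NOR L = H
u2 = u1 NOR I1 = H NOR H = L
u5 = u2 NOR I2 = L NOR L = H
u6 = u5 NOR u1 = H NOR H = L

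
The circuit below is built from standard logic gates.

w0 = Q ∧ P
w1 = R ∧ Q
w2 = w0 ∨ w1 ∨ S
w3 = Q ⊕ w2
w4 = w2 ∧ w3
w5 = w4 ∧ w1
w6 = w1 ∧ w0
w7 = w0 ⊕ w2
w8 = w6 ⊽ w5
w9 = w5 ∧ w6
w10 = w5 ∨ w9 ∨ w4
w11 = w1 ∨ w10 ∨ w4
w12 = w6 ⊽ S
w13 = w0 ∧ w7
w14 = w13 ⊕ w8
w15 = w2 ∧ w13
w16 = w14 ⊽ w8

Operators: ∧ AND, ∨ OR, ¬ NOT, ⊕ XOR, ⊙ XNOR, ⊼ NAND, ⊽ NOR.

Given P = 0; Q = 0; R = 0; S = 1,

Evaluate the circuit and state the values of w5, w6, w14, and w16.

w5 = 0  w6 = 0  w14 = 1  w16 = 0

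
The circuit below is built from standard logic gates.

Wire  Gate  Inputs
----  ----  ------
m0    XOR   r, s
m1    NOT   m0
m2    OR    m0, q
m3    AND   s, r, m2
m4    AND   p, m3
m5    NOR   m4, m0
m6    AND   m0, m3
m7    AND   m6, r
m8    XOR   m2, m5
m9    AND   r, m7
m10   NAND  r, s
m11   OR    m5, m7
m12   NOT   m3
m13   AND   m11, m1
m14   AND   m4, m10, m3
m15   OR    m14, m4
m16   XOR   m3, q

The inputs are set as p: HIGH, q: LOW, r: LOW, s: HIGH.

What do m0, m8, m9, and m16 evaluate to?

m0 = HIGH, m8 = HIGH, m9 = LOW, m16 = LOW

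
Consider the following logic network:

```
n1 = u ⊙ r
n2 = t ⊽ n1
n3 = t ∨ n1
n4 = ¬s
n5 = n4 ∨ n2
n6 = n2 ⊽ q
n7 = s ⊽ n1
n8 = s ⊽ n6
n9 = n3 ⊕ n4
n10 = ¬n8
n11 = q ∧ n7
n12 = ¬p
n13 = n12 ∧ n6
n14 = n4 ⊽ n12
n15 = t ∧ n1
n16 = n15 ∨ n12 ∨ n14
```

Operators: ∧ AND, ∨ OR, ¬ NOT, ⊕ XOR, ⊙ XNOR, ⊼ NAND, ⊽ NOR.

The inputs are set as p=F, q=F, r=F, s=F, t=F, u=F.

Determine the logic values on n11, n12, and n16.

n11 = F; n12 = T; n16 = T

n1 = u XNOR r = F XNOR F = T
n4 = NOT s = NOT F = T
n7 = s NOR n1 = F NOR T = F
n11 = q AND n7 = F AND F = F
n12 = NOT p = NOT F = T
n14 = n4 NOR n12 = T NOR T = F
n15 = t AND n1 = F AND T = F
n16 = n15 OR n12 OR n14 = F OR T OR F = T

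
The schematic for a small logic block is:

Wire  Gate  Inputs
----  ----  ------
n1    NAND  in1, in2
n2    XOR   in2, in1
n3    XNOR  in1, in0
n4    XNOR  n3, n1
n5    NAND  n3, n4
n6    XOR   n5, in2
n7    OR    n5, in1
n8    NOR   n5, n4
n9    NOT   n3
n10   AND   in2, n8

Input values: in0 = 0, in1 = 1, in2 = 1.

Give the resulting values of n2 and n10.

n2 = 0  n10 = 0

n1 = in1 NAND in2 = 1 NAND 1 = 0
n2 = in2 XOR in1 = 1 XOR 1 = 0
n3 = in1 XNOR in0 = 1 XNOR 0 = 0
n4 = n3 XNOR n1 = 0 XNOR 0 = 1
n5 = n3 NAND n4 = 0 NAND 1 = 1
n8 = n5 NOR n4 = 1 NOR 1 = 0
n10 = in2 AND n8 = 1 AND 0 = 0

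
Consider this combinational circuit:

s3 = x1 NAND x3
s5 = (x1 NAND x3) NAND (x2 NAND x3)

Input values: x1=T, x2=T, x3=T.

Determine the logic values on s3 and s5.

s3 = T NAND T = F
s5 = (T NAND T) NAND (T NAND T) = T

s3 = F; s5 = T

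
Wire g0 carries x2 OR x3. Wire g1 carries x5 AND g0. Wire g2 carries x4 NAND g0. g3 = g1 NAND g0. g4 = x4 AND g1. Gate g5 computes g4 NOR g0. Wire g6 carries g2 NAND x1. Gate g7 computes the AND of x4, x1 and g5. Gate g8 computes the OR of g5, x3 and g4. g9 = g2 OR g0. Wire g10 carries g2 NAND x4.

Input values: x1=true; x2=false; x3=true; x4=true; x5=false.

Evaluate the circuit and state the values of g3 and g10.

g3 = true; g10 = true

g0 = x2 OR x3 = false OR true = true
g1 = x5 AND g0 = false AND true = false
g2 = x4 NAND g0 = true NAND true = false
g3 = g1 NAND g0 = false NAND true = true
g10 = g2 NAND x4 = false NAND true = true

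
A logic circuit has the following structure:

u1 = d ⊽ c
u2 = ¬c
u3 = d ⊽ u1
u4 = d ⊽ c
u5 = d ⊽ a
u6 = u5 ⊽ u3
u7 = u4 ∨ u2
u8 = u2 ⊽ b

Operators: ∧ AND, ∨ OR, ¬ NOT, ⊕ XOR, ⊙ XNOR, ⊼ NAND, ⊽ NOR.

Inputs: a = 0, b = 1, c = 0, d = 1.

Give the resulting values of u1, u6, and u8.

u1 = d NOR c = 1 NOR 0 = 0
u2 = NOT c = NOT 0 = 1
u3 = d NOR u1 = 1 NOR 0 = 0
u5 = d NOR a = 1 NOR 0 = 0
u6 = u5 NOR u3 = 0 NOR 0 = 1
u8 = u2 NOR b = 1 NOR 1 = 0

u1 = 0, u6 = 1, u8 = 0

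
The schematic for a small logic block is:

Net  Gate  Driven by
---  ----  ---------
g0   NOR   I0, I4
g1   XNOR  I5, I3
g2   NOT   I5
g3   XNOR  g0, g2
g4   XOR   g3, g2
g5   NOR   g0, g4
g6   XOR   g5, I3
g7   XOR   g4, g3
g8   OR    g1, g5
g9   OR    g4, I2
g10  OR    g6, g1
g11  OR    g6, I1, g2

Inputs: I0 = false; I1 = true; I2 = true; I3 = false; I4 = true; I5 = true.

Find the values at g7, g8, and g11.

g0 = I0 NOR I4 = false NOR true = false
g1 = I5 XNOR I3 = true XNOR false = false
g2 = NOT I5 = NOT true = false
g3 = g0 XNOR g2 = false XNOR false = true
g4 = g3 XOR g2 = true XOR false = true
g5 = g0 NOR g4 = false NOR true = false
g6 = g5 XOR I3 = false XOR false = false
g7 = g4 XOR g3 = true XOR true = false
g8 = g1 OR g5 = false OR false = false
g11 = g6 OR I1 OR g2 = false OR true OR false = true

g7 = false; g8 = false; g11 = true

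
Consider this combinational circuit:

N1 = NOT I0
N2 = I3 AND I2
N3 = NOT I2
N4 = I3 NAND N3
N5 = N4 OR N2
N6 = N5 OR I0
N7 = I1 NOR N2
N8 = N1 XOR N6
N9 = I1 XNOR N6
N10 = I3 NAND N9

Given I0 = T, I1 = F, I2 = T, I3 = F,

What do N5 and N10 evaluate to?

N5 = T, N10 = T

N2 = I3 AND I2 = F AND T = F
N3 = NOT I2 = NOT T = F
N4 = I3 NAND N3 = F NAND F = T
N5 = N4 OR N2 = T OR F = T
N6 = N5 OR I0 = T OR T = T
N9 = I1 XNOR N6 = F XNOR T = F
N10 = I3 NAND N9 = F NAND F = T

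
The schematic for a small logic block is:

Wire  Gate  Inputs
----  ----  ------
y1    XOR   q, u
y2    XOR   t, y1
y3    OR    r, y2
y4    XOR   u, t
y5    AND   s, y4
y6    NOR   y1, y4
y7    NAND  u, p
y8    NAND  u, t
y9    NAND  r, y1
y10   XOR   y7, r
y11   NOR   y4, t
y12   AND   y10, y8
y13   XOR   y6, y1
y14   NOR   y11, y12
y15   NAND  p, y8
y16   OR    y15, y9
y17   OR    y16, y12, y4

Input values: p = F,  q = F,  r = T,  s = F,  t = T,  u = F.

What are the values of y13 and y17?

y13 = F; y17 = T

y1 = q XOR u = F XOR F = F
y4 = u XOR t = F XOR T = T
y6 = y1 NOR y4 = F NOR T = F
y7 = u NAND p = F NAND F = T
y8 = u NAND t = F NAND T = T
y9 = r NAND y1 = T NAND F = T
y10 = y7 XOR r = T XOR T = F
y12 = y10 AND y8 = F AND T = F
y13 = y6 XOR y1 = F XOR F = F
y15 = p NAND y8 = F NAND T = T
y16 = y15 OR y9 = T OR T = T
y17 = y16 OR y12 OR y4 = T OR F OR T = T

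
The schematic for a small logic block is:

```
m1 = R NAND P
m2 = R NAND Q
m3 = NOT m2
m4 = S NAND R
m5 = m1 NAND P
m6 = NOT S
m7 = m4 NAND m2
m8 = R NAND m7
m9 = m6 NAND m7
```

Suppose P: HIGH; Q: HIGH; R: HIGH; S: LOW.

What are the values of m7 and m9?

m2 = R NAND Q = HIGH NAND HIGH = LOW
m4 = S NAND R = LOW NAND HIGH = HIGH
m6 = NOT S = NOT LOW = HIGH
m7 = m4 NAND m2 = HIGH NAND LOW = HIGH
m9 = m6 NAND m7 = HIGH NAND HIGH = LOW

m7 = HIGH, m9 = LOW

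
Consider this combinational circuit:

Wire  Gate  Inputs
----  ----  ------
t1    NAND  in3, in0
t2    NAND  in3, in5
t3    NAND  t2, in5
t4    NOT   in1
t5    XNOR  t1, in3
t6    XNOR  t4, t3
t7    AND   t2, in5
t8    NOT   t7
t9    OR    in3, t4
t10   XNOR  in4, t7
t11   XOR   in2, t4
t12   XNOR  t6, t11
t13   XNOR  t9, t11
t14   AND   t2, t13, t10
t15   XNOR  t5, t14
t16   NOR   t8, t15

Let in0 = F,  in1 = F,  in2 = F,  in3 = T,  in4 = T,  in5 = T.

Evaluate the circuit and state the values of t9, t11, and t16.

t1 = in3 NAND in0 = T NAND F = T
t2 = in3 NAND in5 = T NAND T = F
t4 = NOT in1 = NOT F = T
t5 = t1 XNOR in3 = T XNOR T = T
t7 = t2 AND in5 = F AND T = F
t8 = NOT t7 = NOT F = T
t9 = in3 OR t4 = T OR T = T
t10 = in4 XNOR t7 = T XNOR F = F
t11 = in2 XOR t4 = F XOR T = T
t13 = t9 XNOR t11 = T XNOR T = T
t14 = t2 AND t13 AND t10 = F AND T AND F = F
t15 = t5 XNOR t14 = T XNOR F = F
t16 = t8 NOR t15 = T NOR F = F

t9 = T, t11 = T, t16 = F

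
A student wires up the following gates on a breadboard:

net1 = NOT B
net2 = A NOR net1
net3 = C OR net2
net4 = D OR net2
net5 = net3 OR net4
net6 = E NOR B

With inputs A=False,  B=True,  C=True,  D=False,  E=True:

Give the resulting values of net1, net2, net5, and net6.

net1 = NOT B = NOT True = False
net2 = A NOR net1 = False NOR False = True
net3 = C OR net2 = True OR True = True
net4 = D OR net2 = False OR True = True
net5 = net3 OR net4 = True OR True = True
net6 = E NOR B = True NOR True = False

net1 = False; net2 = True; net5 = True; net6 = False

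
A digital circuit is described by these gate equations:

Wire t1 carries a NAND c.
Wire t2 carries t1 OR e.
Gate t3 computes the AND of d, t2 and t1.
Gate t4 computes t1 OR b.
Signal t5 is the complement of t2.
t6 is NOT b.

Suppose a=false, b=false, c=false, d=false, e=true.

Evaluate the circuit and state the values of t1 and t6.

t1 = true, t6 = true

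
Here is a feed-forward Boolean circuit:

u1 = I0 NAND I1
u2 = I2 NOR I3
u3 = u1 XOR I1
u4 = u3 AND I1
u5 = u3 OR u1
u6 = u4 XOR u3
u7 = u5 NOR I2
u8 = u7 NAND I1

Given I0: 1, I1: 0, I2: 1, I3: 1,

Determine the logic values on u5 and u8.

u5 = 1  u8 = 1

u1 = I0 NAND I1 = 1 NAND 0 = 1
u3 = u1 XOR I1 = 1 XOR 0 = 1
u5 = u3 OR u1 = 1 OR 1 = 1
u7 = u5 NOR I2 = 1 NOR 1 = 0
u8 = u7 NAND I1 = 0 NAND 0 = 1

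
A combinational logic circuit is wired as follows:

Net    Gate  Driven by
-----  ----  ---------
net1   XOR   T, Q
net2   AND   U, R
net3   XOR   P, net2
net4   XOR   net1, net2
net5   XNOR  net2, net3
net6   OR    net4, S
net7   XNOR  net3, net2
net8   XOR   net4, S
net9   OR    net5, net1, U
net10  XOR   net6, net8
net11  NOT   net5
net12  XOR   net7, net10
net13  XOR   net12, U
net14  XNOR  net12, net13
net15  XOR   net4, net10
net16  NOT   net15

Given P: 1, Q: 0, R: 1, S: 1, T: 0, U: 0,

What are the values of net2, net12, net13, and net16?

net1 = T XOR Q = 0 XOR 0 = 0
net2 = U AND R = 0 AND 1 = 0
net3 = P XOR net2 = 1 XOR 0 = 1
net4 = net1 XOR net2 = 0 XOR 0 = 0
net6 = net4 OR S = 0 OR 1 = 1
net7 = net3 XNOR net2 = 1 XNOR 0 = 0
net8 = net4 XOR S = 0 XOR 1 = 1
net10 = net6 XOR net8 = 1 XOR 1 = 0
net12 = net7 XOR net10 = 0 XOR 0 = 0
net13 = net12 XOR U = 0 XOR 0 = 0
net15 = net4 XOR net10 = 0 XOR 0 = 0
net16 = NOT net15 = NOT 0 = 1

net2 = 0, net12 = 0, net13 = 0, net16 = 1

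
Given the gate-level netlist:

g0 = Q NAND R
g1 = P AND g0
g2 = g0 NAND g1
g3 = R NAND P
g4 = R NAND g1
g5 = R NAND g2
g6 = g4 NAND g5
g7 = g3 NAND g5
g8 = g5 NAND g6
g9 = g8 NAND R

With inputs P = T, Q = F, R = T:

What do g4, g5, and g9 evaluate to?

g4 = F  g5 = T  g9 = T

g0 = Q NAND R = F NAND T = T
g1 = P AND g0 = T AND T = T
g2 = g0 NAND g1 = T NAND T = F
g4 = R NAND g1 = T NAND T = F
g5 = R NAND g2 = T NAND F = T
g6 = g4 NAND g5 = F NAND T = T
g8 = g5 NAND g6 = T NAND T = F
g9 = g8 NAND R = F NAND T = T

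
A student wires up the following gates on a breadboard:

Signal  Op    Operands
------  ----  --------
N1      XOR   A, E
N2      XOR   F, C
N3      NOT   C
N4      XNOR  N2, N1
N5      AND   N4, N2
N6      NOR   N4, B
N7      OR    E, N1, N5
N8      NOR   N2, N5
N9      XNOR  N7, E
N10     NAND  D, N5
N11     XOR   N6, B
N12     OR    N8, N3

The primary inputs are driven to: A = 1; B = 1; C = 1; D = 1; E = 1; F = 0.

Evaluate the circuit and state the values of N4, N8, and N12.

N1 = A XOR E = 1 XOR 1 = 0
N2 = F XOR C = 0 XOR 1 = 1
N3 = NOT C = NOT 1 = 0
N4 = N2 XNOR N1 = 1 XNOR 0 = 0
N5 = N4 AND N2 = 0 AND 1 = 0
N8 = N2 NOR N5 = 1 NOR 0 = 0
N12 = N8 OR N3 = 0 OR 0 = 0

N4 = 0, N8 = 0, N12 = 0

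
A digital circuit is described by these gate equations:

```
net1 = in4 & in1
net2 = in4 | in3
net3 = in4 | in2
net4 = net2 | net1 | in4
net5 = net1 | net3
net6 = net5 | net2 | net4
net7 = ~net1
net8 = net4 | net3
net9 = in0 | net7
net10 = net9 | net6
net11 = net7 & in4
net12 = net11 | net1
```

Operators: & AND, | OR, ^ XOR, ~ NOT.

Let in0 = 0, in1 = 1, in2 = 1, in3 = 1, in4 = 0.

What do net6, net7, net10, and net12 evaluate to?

net1 = in4 AND in1 = 0 AND 1 = 0
net2 = in4 OR in3 = 0 OR 1 = 1
net3 = in4 OR in2 = 0 OR 1 = 1
net4 = net2 OR net1 OR in4 = 1 OR 0 OR 0 = 1
net5 = net1 OR net3 = 0 OR 1 = 1
net6 = net5 OR net2 OR net4 = 1 OR 1 OR 1 = 1
net7 = NOT net1 = NOT 0 = 1
net9 = in0 OR net7 = 0 OR 1 = 1
net10 = net9 OR net6 = 1 OR 1 = 1
net11 = net7 AND in4 = 1 AND 0 = 0
net12 = net11 OR net1 = 0 OR 0 = 0

net6 = 1; net7 = 1; net10 = 1; net12 = 0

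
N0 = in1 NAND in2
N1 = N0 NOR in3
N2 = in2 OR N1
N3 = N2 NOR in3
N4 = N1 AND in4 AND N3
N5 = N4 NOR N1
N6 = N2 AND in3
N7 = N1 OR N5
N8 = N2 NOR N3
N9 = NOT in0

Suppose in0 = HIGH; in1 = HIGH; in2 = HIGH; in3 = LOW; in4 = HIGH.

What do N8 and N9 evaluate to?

N8 = LOW, N9 = LOW

N0 = in1 NAND in2 = HIGH NAND HIGH = LOW
N1 = N0 NOR in3 = LOW NOR LOW = HIGH
N2 = in2 OR N1 = HIGH OR HIGH = HIGH
N3 = N2 NOR in3 = HIGH NOR LOW = LOW
N8 = N2 NOR N3 = HIGH NOR LOW = LOW
N9 = NOT in0 = NOT HIGH = LOW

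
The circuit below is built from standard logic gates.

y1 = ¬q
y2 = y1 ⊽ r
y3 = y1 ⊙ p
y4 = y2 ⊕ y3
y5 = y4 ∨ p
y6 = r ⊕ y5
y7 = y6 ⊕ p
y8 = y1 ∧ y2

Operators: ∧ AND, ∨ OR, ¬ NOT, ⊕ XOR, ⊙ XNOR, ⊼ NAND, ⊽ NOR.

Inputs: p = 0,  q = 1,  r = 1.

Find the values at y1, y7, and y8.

y1 = NOT q = NOT 1 = 0
y2 = y1 NOR r = 0 NOR 1 = 0
y3 = y1 XNOR p = 0 XNOR 0 = 1
y4 = y2 XOR y3 = 0 XOR 1 = 1
y5 = y4 OR p = 1 OR 0 = 1
y6 = r XOR y5 = 1 XOR 1 = 0
y7 = y6 XOR p = 0 XOR 0 = 0
y8 = y1 AND y2 = 0 AND 0 = 0

y1 = 0; y7 = 0; y8 = 0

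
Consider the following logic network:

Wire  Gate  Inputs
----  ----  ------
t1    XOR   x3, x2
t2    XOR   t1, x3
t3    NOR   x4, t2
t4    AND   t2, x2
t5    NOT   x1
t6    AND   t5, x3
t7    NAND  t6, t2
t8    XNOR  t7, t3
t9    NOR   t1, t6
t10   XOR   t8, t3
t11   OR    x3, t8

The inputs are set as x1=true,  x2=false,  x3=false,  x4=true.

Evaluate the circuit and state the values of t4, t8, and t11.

t1 = x3 XOR x2 = false XOR false = false
t2 = t1 XOR x3 = false XOR false = false
t3 = x4 NOR t2 = true NOR false = false
t4 = t2 AND x2 = false AND false = false
t5 = NOT x1 = NOT true = false
t6 = t5 AND x3 = false AND false = false
t7 = t6 NAND t2 = false NAND false = true
t8 = t7 XNOR t3 = true XNOR false = false
t11 = x3 OR t8 = false OR false = false

t4 = false; t8 = false; t11 = false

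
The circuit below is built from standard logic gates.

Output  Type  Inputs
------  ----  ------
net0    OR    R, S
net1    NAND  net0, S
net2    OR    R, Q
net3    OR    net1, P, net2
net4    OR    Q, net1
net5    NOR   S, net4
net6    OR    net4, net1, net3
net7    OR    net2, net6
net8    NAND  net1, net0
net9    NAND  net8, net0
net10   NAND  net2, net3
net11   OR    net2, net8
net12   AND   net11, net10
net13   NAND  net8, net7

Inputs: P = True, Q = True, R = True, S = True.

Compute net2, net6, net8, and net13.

net0 = R OR S = True OR True = True
net1 = net0 NAND S = True NAND True = False
net2 = R OR Q = True OR True = True
net3 = net1 OR P OR net2 = False OR True OR True = True
net4 = Q OR net1 = True OR False = True
net6 = net4 OR net1 OR net3 = True OR False OR True = True
net7 = net2 OR net6 = True OR True = True
net8 = net1 NAND net0 = False NAND True = True
net13 = net8 NAND net7 = True NAND True = False

net2 = True  net6 = True  net8 = True  net13 = False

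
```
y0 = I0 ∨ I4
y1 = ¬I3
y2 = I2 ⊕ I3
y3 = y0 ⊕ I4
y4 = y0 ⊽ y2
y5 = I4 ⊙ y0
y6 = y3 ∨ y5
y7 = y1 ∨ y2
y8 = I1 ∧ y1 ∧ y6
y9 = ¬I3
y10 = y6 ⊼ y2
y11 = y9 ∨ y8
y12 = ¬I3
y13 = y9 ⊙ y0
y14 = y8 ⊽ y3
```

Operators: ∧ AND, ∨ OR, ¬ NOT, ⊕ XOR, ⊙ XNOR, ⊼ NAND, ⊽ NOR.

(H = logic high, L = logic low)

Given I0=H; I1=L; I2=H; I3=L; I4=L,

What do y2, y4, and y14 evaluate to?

y2 = H, y4 = L, y14 = L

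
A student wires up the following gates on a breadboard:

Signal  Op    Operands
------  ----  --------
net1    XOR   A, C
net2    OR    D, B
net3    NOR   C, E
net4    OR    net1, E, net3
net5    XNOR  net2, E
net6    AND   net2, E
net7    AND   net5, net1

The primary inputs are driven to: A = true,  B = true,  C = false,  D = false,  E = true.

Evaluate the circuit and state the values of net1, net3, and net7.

net1 = true  net3 = false  net7 = true

net1 = A XOR C = true XOR false = true
net2 = D OR B = false OR true = true
net3 = C NOR E = false NOR true = false
net5 = net2 XNOR E = true XNOR true = true
net7 = net5 AND net1 = true AND true = true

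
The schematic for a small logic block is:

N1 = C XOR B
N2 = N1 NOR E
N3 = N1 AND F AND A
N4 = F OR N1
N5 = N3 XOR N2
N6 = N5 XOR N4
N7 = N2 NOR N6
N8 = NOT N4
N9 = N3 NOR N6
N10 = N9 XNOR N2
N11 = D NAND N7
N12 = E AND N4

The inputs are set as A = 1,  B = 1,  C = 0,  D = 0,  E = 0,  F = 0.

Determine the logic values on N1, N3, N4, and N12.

N1 = C XOR B = 0 XOR 1 = 1
N3 = N1 AND F AND A = 1 AND 0 AND 1 = 0
N4 = F OR N1 = 0 OR 1 = 1
N12 = E AND N4 = 0 AND 1 = 0

N1 = 1, N3 = 0, N4 = 1, N12 = 0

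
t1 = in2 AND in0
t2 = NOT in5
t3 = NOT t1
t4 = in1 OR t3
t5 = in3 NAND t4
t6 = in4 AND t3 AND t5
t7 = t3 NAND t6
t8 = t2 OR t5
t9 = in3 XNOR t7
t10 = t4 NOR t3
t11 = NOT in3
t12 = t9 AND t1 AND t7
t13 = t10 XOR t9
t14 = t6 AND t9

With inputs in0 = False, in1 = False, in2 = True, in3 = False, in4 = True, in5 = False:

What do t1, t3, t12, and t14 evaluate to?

t1 = in2 AND in0 = True AND False = False
t3 = NOT t1 = NOT False = True
t4 = in1 OR t3 = False OR True = True
t5 = in3 NAND t4 = False NAND True = True
t6 = in4 AND t3 AND t5 = True AND True AND True = True
t7 = t3 NAND t6 = True NAND True = False
t9 = in3 XNOR t7 = False XNOR False = True
t12 = t9 AND t1 AND t7 = True AND False AND False = False
t14 = t6 AND t9 = True AND True = True

t1 = False, t3 = True, t12 = False, t14 = True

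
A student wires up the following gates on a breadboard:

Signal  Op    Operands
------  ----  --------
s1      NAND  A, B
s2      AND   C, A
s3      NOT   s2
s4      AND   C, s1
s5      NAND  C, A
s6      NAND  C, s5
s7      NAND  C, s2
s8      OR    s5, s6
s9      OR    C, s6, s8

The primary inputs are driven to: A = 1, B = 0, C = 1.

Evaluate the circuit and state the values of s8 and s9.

s8 = 1  s9 = 1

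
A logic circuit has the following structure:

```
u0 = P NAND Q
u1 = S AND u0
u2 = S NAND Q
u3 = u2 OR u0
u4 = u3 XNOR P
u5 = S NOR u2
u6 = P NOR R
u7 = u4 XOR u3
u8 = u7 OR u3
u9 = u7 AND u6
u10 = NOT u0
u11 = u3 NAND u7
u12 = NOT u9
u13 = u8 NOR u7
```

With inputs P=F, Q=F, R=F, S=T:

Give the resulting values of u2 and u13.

u2 = T, u13 = F

u0 = P NAND Q = F NAND F = T
u2 = S NAND Q = T NAND F = T
u3 = u2 OR u0 = T OR T = T
u4 = u3 XNOR P = T XNOR F = F
u7 = u4 XOR u3 = F XOR T = T
u8 = u7 OR u3 = T OR T = T
u13 = u8 NOR u7 = T NOR T = F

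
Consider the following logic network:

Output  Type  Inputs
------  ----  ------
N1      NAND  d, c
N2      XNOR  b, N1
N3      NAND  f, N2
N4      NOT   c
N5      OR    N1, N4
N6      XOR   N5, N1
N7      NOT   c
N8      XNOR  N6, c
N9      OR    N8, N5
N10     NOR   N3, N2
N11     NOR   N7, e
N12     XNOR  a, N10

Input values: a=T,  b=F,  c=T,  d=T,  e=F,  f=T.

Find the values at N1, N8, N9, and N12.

N1 = d NAND c = T NAND T = F
N2 = b XNOR N1 = F XNOR F = T
N3 = f NAND N2 = T NAND T = F
N4 = NOT c = NOT T = F
N5 = N1 OR N4 = F OR F = F
N6 = N5 XOR N1 = F XOR F = F
N8 = N6 XNOR c = F XNOR T = F
N9 = N8 OR N5 = F OR F = F
N10 = N3 NOR N2 = F NOR T = F
N12 = a XNOR N10 = T XNOR F = F

N1 = F  N8 = F  N9 = F  N12 = F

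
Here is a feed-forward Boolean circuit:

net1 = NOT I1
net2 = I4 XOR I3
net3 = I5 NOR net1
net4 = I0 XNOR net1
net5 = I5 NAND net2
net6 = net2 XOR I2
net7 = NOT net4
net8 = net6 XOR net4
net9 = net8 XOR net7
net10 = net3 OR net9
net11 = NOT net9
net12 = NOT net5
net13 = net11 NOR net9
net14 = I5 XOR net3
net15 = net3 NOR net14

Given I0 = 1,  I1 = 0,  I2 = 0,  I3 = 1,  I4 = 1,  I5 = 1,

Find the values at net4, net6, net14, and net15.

net4 = 1  net6 = 0  net14 = 1  net15 = 0

net1 = NOT I1 = NOT 0 = 1
net2 = I4 XOR I3 = 1 XOR 1 = 0
net3 = I5 NOR net1 = 1 NOR 1 = 0
net4 = I0 XNOR net1 = 1 XNOR 1 = 1
net6 = net2 XOR I2 = 0 XOR 0 = 0
net14 = I5 XOR net3 = 1 XOR 0 = 1
net15 = net3 NOR net14 = 0 NOR 1 = 0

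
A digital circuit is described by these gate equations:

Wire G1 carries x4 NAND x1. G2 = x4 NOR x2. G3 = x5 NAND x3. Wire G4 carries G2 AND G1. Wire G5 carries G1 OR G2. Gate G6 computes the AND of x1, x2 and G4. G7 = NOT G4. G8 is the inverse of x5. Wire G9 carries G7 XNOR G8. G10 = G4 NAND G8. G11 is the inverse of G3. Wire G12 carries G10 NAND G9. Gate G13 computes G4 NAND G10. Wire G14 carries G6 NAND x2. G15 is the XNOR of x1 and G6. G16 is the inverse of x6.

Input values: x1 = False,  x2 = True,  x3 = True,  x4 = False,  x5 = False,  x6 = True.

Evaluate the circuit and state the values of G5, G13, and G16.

G5 = True; G13 = True; G16 = False

G1 = x4 NAND x1 = False NAND False = True
G2 = x4 NOR x2 = False NOR True = False
G4 = G2 AND G1 = False AND True = False
G5 = G1 OR G2 = True OR False = True
G8 = NOT x5 = NOT False = True
G10 = G4 NAND G8 = False NAND True = True
G13 = G4 NAND G10 = False NAND True = True
G16 = NOT x6 = NOT True = False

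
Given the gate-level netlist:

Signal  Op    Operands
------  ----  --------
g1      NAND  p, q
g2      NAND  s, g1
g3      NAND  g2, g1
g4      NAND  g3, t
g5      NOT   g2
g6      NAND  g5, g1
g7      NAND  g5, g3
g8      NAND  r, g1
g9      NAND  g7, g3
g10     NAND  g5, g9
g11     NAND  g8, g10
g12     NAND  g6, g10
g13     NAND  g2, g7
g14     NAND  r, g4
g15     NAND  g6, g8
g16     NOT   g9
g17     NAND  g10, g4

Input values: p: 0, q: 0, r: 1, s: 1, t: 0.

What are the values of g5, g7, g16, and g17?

g1 = p NAND q = 0 NAND 0 = 1
g2 = s NAND g1 = 1 NAND 1 = 0
g3 = g2 NAND g1 = 0 NAND 1 = 1
g4 = g3 NAND t = 1 NAND 0 = 1
g5 = NOT g2 = NOT 0 = 1
g7 = g5 NAND g3 = 1 NAND 1 = 0
g9 = g7 NAND g3 = 0 NAND 1 = 1
g10 = g5 NAND g9 = 1 NAND 1 = 0
g16 = NOT g9 = NOT 1 = 0
g17 = g10 NAND g4 = 0 NAND 1 = 1

g5 = 1, g7 = 0, g16 = 0, g17 = 1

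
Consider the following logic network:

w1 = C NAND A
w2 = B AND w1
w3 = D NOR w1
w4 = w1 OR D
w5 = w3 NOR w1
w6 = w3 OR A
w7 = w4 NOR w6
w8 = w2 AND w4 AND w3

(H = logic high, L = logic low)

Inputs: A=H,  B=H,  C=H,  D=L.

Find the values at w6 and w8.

w1 = C NAND A = H NAND H = L
w2 = B AND w1 = H AND L = L
w3 = D NOR w1 = L NOR L = H
w4 = w1 OR D = L OR L = L
w6 = w3 OR A = H OR H = H
w8 = w2 AND w4 AND w3 = L AND L AND H = L

w6 = H, w8 = L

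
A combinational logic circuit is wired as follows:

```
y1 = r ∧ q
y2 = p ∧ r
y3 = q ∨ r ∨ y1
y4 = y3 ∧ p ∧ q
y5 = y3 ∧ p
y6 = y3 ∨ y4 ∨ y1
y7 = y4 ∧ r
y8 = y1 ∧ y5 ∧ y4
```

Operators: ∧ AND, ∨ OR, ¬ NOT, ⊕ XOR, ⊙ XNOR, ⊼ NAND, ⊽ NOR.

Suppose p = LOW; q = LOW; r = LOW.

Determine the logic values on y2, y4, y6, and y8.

y2 = LOW, y4 = LOW, y6 = LOW, y8 = LOW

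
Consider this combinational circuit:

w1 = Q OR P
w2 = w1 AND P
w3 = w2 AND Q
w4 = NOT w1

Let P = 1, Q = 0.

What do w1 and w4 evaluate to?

w1 = 1; w4 = 0

w1 = Q OR P = 0 OR 1 = 1
w4 = NOT w1 = NOT 1 = 0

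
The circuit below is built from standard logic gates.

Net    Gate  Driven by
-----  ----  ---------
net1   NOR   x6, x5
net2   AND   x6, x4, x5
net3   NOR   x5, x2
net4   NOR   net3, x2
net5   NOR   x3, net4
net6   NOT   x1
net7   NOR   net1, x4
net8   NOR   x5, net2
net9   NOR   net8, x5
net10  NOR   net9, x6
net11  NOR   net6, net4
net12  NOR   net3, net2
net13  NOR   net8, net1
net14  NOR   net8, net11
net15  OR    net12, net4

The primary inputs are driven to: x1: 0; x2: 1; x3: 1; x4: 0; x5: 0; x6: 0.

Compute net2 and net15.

net2 = 0  net15 = 1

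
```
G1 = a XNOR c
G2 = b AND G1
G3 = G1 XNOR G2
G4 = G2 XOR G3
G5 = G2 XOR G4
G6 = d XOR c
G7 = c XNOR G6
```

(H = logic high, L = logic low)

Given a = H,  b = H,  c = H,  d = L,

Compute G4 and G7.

G4 = L, G7 = H

G1 = a XNOR c = H XNOR H = H
G2 = b AND G1 = H AND H = H
G3 = G1 XNOR G2 = H XNOR H = H
G4 = G2 XOR G3 = H XOR H = L
G6 = d XOR c = L XOR H = H
G7 = c XNOR G6 = H XNOR H = H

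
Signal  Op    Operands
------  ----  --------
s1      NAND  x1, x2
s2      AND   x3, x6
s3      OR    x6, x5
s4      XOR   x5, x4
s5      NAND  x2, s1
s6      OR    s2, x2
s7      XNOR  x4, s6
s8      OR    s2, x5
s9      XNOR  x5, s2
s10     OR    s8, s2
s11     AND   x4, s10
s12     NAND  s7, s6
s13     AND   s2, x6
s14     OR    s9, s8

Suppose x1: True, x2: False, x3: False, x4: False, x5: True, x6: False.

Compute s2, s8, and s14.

s2 = False, s8 = True, s14 = True

s2 = x3 AND x6 = False AND False = False
s8 = s2 OR x5 = False OR True = True
s9 = x5 XNOR s2 = True XNOR False = False
s14 = s9 OR s8 = False OR True = True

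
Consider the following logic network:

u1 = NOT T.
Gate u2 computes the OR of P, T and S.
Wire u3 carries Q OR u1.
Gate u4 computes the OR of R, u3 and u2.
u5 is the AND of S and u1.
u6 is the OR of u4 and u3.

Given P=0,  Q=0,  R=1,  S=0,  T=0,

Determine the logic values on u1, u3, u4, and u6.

u1 = 1, u3 = 1, u4 = 1, u6 = 1

u1 = NOT T = NOT 0 = 1
u2 = P OR T OR S = 0 OR 0 OR 0 = 0
u3 = Q OR u1 = 0 OR 1 = 1
u4 = R OR u3 OR u2 = 1 OR 1 OR 0 = 1
u6 = u4 OR u3 = 1 OR 1 = 1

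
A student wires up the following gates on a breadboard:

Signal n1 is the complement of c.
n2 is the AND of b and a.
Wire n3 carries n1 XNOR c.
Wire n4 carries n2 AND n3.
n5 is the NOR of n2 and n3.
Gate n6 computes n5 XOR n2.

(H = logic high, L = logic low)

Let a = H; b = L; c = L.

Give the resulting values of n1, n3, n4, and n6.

n1 = NOT c = NOT L = H
n2 = b AND a = L AND H = L
n3 = n1 XNOR c = H XNOR L = L
n4 = n2 AND n3 = L AND L = L
n5 = n2 NOR n3 = L NOR L = H
n6 = n5 XOR n2 = H XOR L = H

n1 = H; n3 = L; n4 = L; n6 = H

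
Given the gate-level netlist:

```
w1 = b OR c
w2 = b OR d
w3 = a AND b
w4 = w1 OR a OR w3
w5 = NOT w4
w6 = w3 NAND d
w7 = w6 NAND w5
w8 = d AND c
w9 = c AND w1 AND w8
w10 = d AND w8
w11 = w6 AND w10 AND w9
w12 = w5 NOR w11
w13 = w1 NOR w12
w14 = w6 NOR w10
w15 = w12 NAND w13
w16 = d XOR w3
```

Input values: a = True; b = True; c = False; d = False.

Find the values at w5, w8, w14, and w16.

w1 = b OR c = True OR False = True
w3 = a AND b = True AND True = True
w4 = w1 OR a OR w3 = True OR True OR True = True
w5 = NOT w4 = NOT True = False
w6 = w3 NAND d = True NAND False = True
w8 = d AND c = False AND False = False
w10 = d AND w8 = False AND False = False
w14 = w6 NOR w10 = True NOR False = False
w16 = d XOR w3 = False XOR True = True

w5 = False; w8 = False; w14 = False; w16 = True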